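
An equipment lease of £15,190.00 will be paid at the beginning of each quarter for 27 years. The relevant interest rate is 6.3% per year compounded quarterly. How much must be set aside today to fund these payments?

£798,464.44

This is an annuity due: 108 payments of £15,190.00 at the beginning of each quarter.
Periodic rate r = 0.063/4 per quarter; n is counted in quarters.
PV = PMT × [(1 − (1+r)^−n)/r] × (1+r) = 15,190 × [1 − (1+r)^−108] / r × (1+r) = £798,464.44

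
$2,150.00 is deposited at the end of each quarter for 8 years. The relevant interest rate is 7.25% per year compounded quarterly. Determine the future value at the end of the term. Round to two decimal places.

This is an ordinary annuity: 32 deposits of $2,150.00 at the end of each quarter.
Periodic rate r = 0.0725/4 per quarter; n is counted in quarters.
FV = PMT × [((1+r)^n − 1)/r] = 2,150 × [(1+r)^32 − 1] / r = $92,142.95

$92,142.95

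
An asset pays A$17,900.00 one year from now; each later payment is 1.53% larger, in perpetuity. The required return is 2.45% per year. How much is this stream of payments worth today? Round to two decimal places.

Periodic rate r = 0.0245 per year.
Growing perpetuity (Gordon): PV = PMT₁ / (r − g) = 17,900 / (r − 0.0153) = A$1,945,652.17.

A$1,945,652.17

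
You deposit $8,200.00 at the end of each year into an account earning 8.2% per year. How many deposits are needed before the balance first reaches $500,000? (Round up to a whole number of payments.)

23 payments

Periodic rate r = 0.082 per year.
Ordinary annuity FV: 500,000 = 8,200 × [((1+r)^n − 1)/r].
(1+r)^n = 1 + 500,000 × r / 8,200, so n = ln(1 + 500,000·r/8,200) / ln(1+r) = 22.73.
Round up to a whole number of payments: n = 23.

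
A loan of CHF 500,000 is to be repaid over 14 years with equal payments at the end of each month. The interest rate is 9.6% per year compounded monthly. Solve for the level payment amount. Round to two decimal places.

Level ordinary annuity; solve PV = PMT × [(1 − (1+r)^−n)/r] for PMT.
Periodic rate r = 0.096/12 per month; n is counted in months.
With n = 168: PMT = 500,000 / ([(1 − (1+r)^−n)/r]) = CHF 5,421.51

CHF 5,421.51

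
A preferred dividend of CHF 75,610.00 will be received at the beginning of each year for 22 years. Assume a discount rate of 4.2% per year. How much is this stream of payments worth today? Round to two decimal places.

CHF 1,117,082.12

This is an annuity due: 22 payments of CHF 75,610.00 at the beginning of each year.
Periodic rate r = 0.042 per year.
PV = PMT × [(1 − (1+r)^−n)/r] × (1+r) = 75,610 × [1 − (1+r)^−22] / r × (1+r) = CHF 1,117,082.12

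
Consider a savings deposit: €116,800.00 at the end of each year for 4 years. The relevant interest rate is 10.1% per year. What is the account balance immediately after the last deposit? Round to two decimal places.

€542,867.05

This is an ordinary annuity: 4 deposits of €116,800.00 at the end of each year.
Periodic rate r = 0.101 per year.
FV = PMT × [((1+r)^n − 1)/r] = 116,800 × [(1+r)^4 − 1] / r = €542,867.05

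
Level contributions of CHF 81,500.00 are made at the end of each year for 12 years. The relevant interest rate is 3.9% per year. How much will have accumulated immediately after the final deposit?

CHF 1,217,601.96

This is an ordinary annuity: 12 deposits of CHF 81,500.00 at the end of each year.
Periodic rate r = 0.039 per year.
FV = PMT × [((1+r)^n − 1)/r] = 81,500 × [(1+r)^12 − 1] / r = CHF 1,217,601.96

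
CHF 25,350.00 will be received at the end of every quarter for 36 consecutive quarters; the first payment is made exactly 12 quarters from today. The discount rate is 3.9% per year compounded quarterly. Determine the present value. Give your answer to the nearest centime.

CHF 688,930.56

Ordinary annuity of 36 payments, first payment at period 12.
Periodic rate r = 0.039/4 per quarter; n is counted in quarters.
The ordinary-annuity PV formula values the stream one period before the first payment (period 11); discount that back 11 periods:
PV₀ = 25,350 × [1 − (1+r)^−36] / r × (1+r)^−11 = CHF 688,930.56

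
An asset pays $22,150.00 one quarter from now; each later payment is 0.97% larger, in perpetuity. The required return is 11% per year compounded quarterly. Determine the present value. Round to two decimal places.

$1,244,382.02

Periodic rate r = 0.11/4 per quarter.
Growing perpetuity (Gordon): PV = PMT₁ / (r − g) = 22,150 / (r − 0.0097) = $1,244,382.02.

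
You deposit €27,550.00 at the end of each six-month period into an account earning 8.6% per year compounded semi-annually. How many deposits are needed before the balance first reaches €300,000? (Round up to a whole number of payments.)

Periodic rate r = 0.086/2 per half-year; n is counted in half-years.
Ordinary annuity FV: 300,000 = 27,550 × [((1+r)^n − 1)/r].
(1+r)^n = 1 + 300,000 × r / 27,550, so n = ln(1 + 300,000·r/27,550) / ln(1+r) = 9.12.
Round up to a whole number of payments: n = 10.

10 payments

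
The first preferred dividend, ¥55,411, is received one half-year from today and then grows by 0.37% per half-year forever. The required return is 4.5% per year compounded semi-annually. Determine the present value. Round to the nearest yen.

¥2,947,394

Periodic rate r = 0.045/2 per half-year.
Growing perpetuity (Gordon): PV = PMT₁ / (r − g) = 55,411 / (r − 0.0037) = ¥2,947,394.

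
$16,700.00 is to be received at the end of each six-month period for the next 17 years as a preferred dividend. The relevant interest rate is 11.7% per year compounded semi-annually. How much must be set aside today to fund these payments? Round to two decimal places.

$244,158.55

This is an ordinary annuity: 34 payments of $16,700.00 at the end of each six-month period.
Periodic rate r = 0.117/2 per half-year; n is counted in half-years.
PV = PMT × [(1 − (1+r)^−n)/r] = 16,700 × [1 − (1+r)^−34] / r = $244,158.55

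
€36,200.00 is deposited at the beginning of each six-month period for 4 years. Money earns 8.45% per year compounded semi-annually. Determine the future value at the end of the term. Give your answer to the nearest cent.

This is an annuity due: 8 deposits of €36,200.00 at the beginning of each six-month period.
Periodic rate r = 0.0845/2 per half-year; n is counted in half-years.
FV = PMT × [((1+r)^n − 1)/r] × (1+r) = 36,200 × [(1+r)^8 − 1] / r × (1+r) = €350,447.17

€350,447.17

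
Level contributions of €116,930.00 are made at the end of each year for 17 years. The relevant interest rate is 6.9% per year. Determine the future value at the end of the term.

This is an ordinary annuity: 17 deposits of €116,930.00 at the end of each year.
Periodic rate r = 0.069 per year.
FV = PMT × [((1+r)^n − 1)/r] = 116,930 × [(1+r)^17 − 1] / r = €3,573,994.10

€3,573,994.10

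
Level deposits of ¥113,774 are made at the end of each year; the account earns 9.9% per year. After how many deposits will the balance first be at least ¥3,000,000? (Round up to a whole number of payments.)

14 payments

Periodic rate r = 0.099 per year.
Ordinary annuity FV: 3,000,000 = 113,774 × [((1+r)^n − 1)/r].
(1+r)^n = 1 + 3,000,000 × r / 113,774, so n = ln(1 + 3,000,000·r/113,774) / ln(1+r) = 13.60.
Round up to a whole number of payments: n = 14.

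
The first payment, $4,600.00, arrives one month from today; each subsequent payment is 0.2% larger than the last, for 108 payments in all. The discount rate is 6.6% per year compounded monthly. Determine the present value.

$412,424.69

Periodic rate r = 0.066/12 per month; n is counted in months.
Growing ordinary annuity: PV = PMT₁ × [1 − ((1+g)/(1+r))^n] / (r − g) = 4,600 × [1 − ((1+0.002)/(1+r))^108] / (r − 0.002) = $412,424.69.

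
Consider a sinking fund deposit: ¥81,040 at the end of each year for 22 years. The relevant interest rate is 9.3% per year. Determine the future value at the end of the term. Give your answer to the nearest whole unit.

¥5,292,565

This is an ordinary annuity: 22 deposits of ¥81,040 at the end of each year.
Periodic rate r = 0.093 per year.
FV = PMT × [((1+r)^n − 1)/r] = 81,040 × [(1+r)^22 − 1] / r = ¥5,292,565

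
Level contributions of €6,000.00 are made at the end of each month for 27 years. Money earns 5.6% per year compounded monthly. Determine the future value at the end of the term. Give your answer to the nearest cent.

€4,525,545.43

This is an ordinary annuity: 324 deposits of €6,000.00 at the end of each month.
Periodic rate r = 0.056/12 per month; n is counted in months.
FV = PMT × [((1+r)^n − 1)/r] = 6,000 × [(1+r)^324 − 1] / r = €4,525,545.43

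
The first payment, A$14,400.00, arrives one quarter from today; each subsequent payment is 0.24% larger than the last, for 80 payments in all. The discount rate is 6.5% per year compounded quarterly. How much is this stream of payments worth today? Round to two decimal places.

A$692,852.43

Periodic rate r = 0.065/4 per quarter; n is counted in quarters.
Growing ordinary annuity: PV = PMT₁ × [1 − ((1+g)/(1+r))^n] / (r − g) = 14,400 × [1 − ((1+0.0024)/(1+r))^80] / (r − 0.0024) = A$692,852.43.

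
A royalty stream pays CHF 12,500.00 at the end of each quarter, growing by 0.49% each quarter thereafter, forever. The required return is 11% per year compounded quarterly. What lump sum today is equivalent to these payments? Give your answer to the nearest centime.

CHF 553,097.35

Periodic rate r = 0.11/4 per quarter.
Growing perpetuity (Gordon): PV = PMT₁ / (r − g) = 12,500 / (r − 0.0049) = CHF 553,097.35.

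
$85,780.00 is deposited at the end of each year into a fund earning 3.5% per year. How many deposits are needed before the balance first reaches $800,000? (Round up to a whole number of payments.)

9 payments

Periodic rate r = 0.035 per year.
Ordinary annuity FV: 800,000 = 85,780 × [((1+r)^n − 1)/r].
(1+r)^n = 1 + 800,000 × r / 85,780, so n = ln(1 + 800,000·r/85,780) / ln(1+r) = 8.21.
Round up to a whole number of payments: n = 9.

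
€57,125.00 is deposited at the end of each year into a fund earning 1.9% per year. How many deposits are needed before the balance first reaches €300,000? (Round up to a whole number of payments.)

Periodic rate r = 0.019 per year.
Ordinary annuity FV: 300,000 = 57,125 × [((1+r)^n − 1)/r].
(1+r)^n = 1 + 300,000 × r / 57,125, so n = ln(1 + 300,000·r/57,125) / ln(1+r) = 5.05.
Round up to a whole number of payments: n = 6.

6 payments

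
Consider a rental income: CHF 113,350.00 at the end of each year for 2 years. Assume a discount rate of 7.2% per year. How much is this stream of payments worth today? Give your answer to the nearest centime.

This is an ordinary annuity: 2 payments of CHF 113,350.00 at the end of each year.
Periodic rate r = 0.072 per year.
PV = PMT × [(1 − (1+r)^−n)/r] = 113,350 × [1 − (1+r)^−2] / r = CHF 204,372.15

CHF 204,372.15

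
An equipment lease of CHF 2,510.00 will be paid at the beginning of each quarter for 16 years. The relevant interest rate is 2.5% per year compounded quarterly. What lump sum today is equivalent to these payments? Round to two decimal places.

This is an annuity due: 64 payments of CHF 2,510.00 at the beginning of each quarter.
Periodic rate r = 0.025/4 per quarter; n is counted in quarters.
PV = PMT × [(1 − (1+r)^−n)/r] × (1+r) = 2,510 × [1 − (1+r)^−64] / r × (1+r) = CHF 132,889.56

CHF 132,889.56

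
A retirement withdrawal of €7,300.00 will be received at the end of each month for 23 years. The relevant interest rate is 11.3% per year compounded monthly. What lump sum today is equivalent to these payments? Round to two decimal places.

€716,880.00

This is an ordinary annuity: 276 payments of €7,300.00 at the end of each month.
Periodic rate r = 0.113/12 per month; n is counted in months.
PV = PMT × [(1 − (1+r)^−n)/r] = 7,300 × [1 − (1+r)^−276] / r = €716,880.00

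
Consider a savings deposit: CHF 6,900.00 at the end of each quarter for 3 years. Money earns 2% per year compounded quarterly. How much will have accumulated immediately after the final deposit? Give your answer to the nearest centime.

This is an ordinary annuity: 12 deposits of CHF 6,900.00 at the end of each quarter.
Periodic rate r = 0.02/4 per quarter; n is counted in quarters.
FV = PMT × [((1+r)^n − 1)/r] = 6,900 × [(1+r)^12 − 1] / r = CHF 85,115.38

CHF 85,115.38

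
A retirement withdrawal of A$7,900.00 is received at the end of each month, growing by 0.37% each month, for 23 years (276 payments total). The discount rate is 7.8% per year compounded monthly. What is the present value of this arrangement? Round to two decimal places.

Periodic rate r = 0.078/12 per month; n is counted in months.
Growing ordinary annuity: PV = PMT₁ × [1 − ((1+g)/(1+r))^n] / (r − g) = 7,900 × [1 − ((1+0.0037)/(1+r))^276] / (r − 0.0037) = A$1,513,605.30.

A$1,513,605.30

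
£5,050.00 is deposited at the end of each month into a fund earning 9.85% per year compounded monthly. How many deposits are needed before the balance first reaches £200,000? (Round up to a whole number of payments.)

Periodic rate r = 0.0985/12 per month; n is counted in months.
Ordinary annuity FV: 200,000 = 5,050 × [((1+r)^n − 1)/r].
(1+r)^n = 1 + 200,000 × r / 5,050, so n = ln(1 + 200,000·r/5,050) / ln(1+r) = 34.43.
Round up to a whole number of payments: n = 35.

35 payments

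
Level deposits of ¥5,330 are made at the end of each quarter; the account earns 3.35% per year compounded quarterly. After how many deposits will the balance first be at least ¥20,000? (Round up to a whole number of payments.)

4 payments

Periodic rate r = 0.0335/4 per quarter; n is counted in quarters.
Ordinary annuity FV: 20,000 = 5,330 × [((1+r)^n − 1)/r].
(1+r)^n = 1 + 20,000 × r / 5,330, so n = ln(1 + 20,000·r/5,330) / ln(1+r) = 3.71.
Round up to a whole number of payments: n = 4.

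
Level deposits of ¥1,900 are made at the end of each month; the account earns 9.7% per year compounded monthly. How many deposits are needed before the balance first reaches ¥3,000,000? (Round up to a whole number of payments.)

Periodic rate r = 0.097/12 per month; n is counted in months.
Ordinary annuity FV: 3,000,000 = 1,900 × [((1+r)^n − 1)/r].
(1+r)^n = 1 + 3,000,000 × r / 1,900, so n = ln(1 + 3,000,000·r/1,900) / ln(1+r) = 325.68.
Round up to a whole number of payments: n = 326.

326 payments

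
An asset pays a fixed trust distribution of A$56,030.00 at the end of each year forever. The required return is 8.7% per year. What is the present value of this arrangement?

A$644,022.99

Periodic rate r = 0.087 per year.
Level perpetuity: PV = PMT / r = 56,030 / (0.087) = A$644,022.99.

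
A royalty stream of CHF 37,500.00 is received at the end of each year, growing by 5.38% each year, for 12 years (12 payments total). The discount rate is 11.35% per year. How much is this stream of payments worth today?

Periodic rate r = 0.1135 per year.
Growing ordinary annuity: PV = PMT₁ × [1 − ((1+g)/(1+r))^n] / (r − g) = 37,500 × [1 − ((1+0.0538)/(1+r))^12] / (r − 0.0538) = CHF 303,896.21.

CHF 303,896.21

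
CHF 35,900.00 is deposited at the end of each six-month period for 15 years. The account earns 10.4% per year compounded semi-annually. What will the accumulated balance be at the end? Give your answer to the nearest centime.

CHF 2,468,714.85

This is an ordinary annuity: 30 deposits of CHF 35,900.00 at the end of each six-month period.
Periodic rate r = 0.104/2 per half-year; n is counted in half-years.
FV = PMT × [((1+r)^n − 1)/r] = 35,900 × [(1+r)^30 − 1] / r = CHF 2,468,714.85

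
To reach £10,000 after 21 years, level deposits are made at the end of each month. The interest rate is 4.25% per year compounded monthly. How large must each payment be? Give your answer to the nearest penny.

Level ordinary annuity; solve FV = PMT × [((1+r)^n − 1)/r] for PMT.
Periodic rate r = 0.0425/12 per month; n is counted in months.
With n = 252: PMT = 10,000 / ([((1+r)^n − 1)/r]) = £24.64

£24.64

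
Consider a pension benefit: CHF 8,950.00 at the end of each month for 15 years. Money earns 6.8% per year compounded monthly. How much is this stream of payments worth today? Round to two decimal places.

This is an ordinary annuity: 180 payments of CHF 8,950.00 at the end of each month.
Periodic rate r = 0.068/12 per month; n is counted in months.
PV = PMT × [(1 − (1+r)^−n)/r] = 8,950 × [1 − (1+r)^−180] / r = CHF 1,008,241.77

CHF 1,008,241.77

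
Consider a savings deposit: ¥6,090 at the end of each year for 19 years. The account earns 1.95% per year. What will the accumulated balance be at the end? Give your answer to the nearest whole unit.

This is an ordinary annuity: 19 deposits of ¥6,090 at the end of each year.
Periodic rate r = 0.0195 per year.
FV = PMT × [((1+r)^n − 1)/r] = 6,090 × [(1+r)^19 − 1] / r = ¥138,447

¥138,447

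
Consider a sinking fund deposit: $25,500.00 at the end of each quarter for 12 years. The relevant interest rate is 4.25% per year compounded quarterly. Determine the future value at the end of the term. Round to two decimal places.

This is an ordinary annuity: 48 deposits of $25,500.00 at the end of each quarter.
Periodic rate r = 0.0425/4 per quarter; n is counted in quarters.
FV = PMT × [((1+r)^n − 1)/r] = 25,500 × [(1+r)^48 − 1] / r = $1,585,960.86

$1,585,960.86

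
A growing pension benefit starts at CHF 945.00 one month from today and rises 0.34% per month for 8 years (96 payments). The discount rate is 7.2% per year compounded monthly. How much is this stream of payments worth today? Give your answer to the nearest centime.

Periodic rate r = 0.072/12 per month; n is counted in months.
Growing ordinary annuity: PV = PMT₁ × [1 − ((1+g)/(1+r))^n] / (r − g) = 945 × [1 − ((1+0.0034)/(1+r))^96] / (r − 0.0034) = CHF 79,953.36.

CHF 79,953.36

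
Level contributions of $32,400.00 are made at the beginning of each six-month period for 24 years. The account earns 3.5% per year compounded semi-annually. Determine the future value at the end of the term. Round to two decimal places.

This is an annuity due: 48 deposits of $32,400.00 at the beginning of each six-month period.
Periodic rate r = 0.035/2 per half-year; n is counted in half-years.
FV = PMT × [((1+r)^n − 1)/r] × (1+r) = 32,400 × [(1+r)^48 − 1] / r × (1+r) = $2,448,221.21

$2,448,221.21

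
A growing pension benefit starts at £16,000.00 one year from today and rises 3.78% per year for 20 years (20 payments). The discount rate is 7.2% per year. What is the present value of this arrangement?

Periodic rate r = 0.072 per year.
Growing ordinary annuity: PV = PMT₁ × [1 − ((1+g)/(1+r))^n] / (r − g) = 16,000 × [1 − ((1+0.0378)/(1+r))^20] / (r − 0.0378) = £223,227.78.

£223,227.78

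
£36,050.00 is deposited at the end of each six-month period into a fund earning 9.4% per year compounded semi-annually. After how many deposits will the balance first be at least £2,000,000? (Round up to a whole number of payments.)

Periodic rate r = 0.094/2 per half-year; n is counted in half-years.
Ordinary annuity FV: 2,000,000 = 36,050 × [((1+r)^n − 1)/r].
(1+r)^n = 1 + 2,000,000 × r / 36,050, so n = ln(1 + 2,000,000·r/36,050) / ln(1+r) = 27.93.
Round up to a whole number of payments: n = 28.

28 payments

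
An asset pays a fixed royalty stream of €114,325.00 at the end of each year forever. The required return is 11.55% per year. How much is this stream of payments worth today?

€989,826.84

Periodic rate r = 0.1155 per year.
Level perpetuity: PV = PMT / r = 114,325 / (0.1155) = €989,826.84.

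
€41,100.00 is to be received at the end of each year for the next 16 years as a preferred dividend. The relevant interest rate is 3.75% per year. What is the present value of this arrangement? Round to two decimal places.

€487,863.78

This is an ordinary annuity: 16 payments of €41,100.00 at the end of each year.
Periodic rate r = 0.0375 per year.
PV = PMT × [(1 − (1+r)^−n)/r] = 41,100 × [1 − (1+r)^−16] / r = €487,863.78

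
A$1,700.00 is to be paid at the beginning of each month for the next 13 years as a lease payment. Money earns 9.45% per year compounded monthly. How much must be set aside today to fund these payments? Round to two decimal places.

This is an annuity due: 156 payments of A$1,700.00 at the beginning of each month.
Periodic rate r = 0.0945/12 per month; n is counted in months.
PV = PMT × [(1 − (1+r)^−n)/r] × (1+r) = 1,700 × [1 − (1+r)^−156] / r × (1+r) = A$153,575.36

A$153,575.36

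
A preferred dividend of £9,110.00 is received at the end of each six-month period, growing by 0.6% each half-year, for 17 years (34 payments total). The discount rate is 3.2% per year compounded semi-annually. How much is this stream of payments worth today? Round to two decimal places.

Periodic rate r = 0.032/2 per half-year; n is counted in half-years.
Growing ordinary annuity: PV = PMT₁ × [1 − ((1+g)/(1+r))^n] / (r − g) = 9,110 × [1 − ((1+0.006)/(1+r))^34] / (r − 0.006) = £260,175.86.

£260,175.86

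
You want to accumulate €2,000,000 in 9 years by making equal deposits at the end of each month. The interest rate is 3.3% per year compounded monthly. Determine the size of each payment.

Level ordinary annuity; solve FV = PMT × [((1+r)^n − 1)/r] for PMT.
Periodic rate r = 0.033/12 per month; n is counted in months.
With n = 108: PMT = 2,000,000 / ([((1+r)^n − 1)/r]) = €15,929.71

€15,929.71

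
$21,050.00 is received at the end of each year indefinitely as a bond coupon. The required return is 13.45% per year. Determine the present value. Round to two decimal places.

Periodic rate r = 0.1345 per year.
Level perpetuity: PV = PMT / r = 21,050 / (0.1345) = $156,505.58.

$156,505.58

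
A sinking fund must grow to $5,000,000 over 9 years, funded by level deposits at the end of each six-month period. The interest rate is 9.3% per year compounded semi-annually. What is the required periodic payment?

Level ordinary annuity; solve FV = PMT × [((1+r)^n − 1)/r] for PMT.
Periodic rate r = 0.093/2 per half-year; n is counted in half-years.
With n = 18: PMT = 5,000,000 / ([((1+r)^n − 1)/r]) = $183,614.26

$183,614.26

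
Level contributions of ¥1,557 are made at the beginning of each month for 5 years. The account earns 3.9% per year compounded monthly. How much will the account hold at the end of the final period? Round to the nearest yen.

This is an annuity due: 60 deposits of ¥1,557 at the beginning of each month.
Periodic rate r = 0.039/12 per month; n is counted in months.
FV = PMT × [((1+r)^n − 1)/r] × (1+r) = 1,557 × [(1+r)^60 − 1] / r × (1+r) = ¥103,301

¥103,301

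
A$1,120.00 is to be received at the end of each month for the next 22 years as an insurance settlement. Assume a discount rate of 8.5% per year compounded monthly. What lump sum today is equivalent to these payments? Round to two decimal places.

This is an ordinary annuity: 264 payments of A$1,120.00 at the end of each month.
Periodic rate r = 0.085/12 per month; n is counted in months.
PV = PMT × [(1 − (1+r)^−n)/r] = 1,120 × [1 − (1+r)^−264] / r = A$133,586.81

A$133,586.81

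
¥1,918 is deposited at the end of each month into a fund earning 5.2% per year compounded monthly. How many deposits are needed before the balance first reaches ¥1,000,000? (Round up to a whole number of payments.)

Periodic rate r = 0.052/12 per month; n is counted in months.
Ordinary annuity FV: 1,000,000 = 1,918 × [((1+r)^n − 1)/r].
(1+r)^n = 1 + 1,000,000 × r / 1,918, so n = ln(1 + 1,000,000·r/1,918) / ln(1+r) = 273.25.
Round up to a whole number of payments: n = 274.

274 payments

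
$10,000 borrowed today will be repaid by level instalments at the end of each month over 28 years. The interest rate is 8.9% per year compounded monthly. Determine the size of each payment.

Level ordinary annuity; solve PV = PMT × [(1 − (1+r)^−n)/r] for PMT.
Periodic rate r = 0.089/12 per month; n is counted in months.
With n = 336: PMT = 10,000 / ([(1 − (1+r)^−n)/r]) = $80.92

$80.92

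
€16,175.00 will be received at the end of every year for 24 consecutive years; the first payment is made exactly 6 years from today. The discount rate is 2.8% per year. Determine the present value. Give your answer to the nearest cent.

Ordinary annuity of 24 payments, first payment at period 6.
Periodic rate r = 0.028 per year.
The ordinary-annuity PV formula values the stream one period before the first payment (period 5); discount that back 5 periods:
PV₀ = 16,175 × [1 − (1+r)^−24] / r × (1+r)^−5 = €243,827.08

€243,827.08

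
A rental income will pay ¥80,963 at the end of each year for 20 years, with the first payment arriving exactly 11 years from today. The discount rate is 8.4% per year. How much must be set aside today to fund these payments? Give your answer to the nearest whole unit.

Ordinary annuity of 20 payments, first payment at period 11.
Periodic rate r = 0.084 per year.
The ordinary-annuity PV formula values the stream one period before the first payment (period 10); discount that back 10 periods:
PV₀ = 80,963 × [1 − (1+r)^−20] / r × (1+r)^−10 = ¥344,514

¥344,514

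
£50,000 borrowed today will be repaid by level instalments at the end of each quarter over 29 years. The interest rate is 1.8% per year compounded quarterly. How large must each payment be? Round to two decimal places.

£554.23

Level ordinary annuity; solve PV = PMT × [(1 − (1+r)^−n)/r] for PMT.
Periodic rate r = 0.018/4 per quarter; n is counted in quarters.
With n = 116: PMT = 50,000 / ([(1 − (1+r)^−n)/r]) = £554.23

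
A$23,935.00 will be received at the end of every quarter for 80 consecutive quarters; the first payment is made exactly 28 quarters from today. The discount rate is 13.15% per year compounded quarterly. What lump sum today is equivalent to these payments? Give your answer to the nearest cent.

Ordinary annuity of 80 payments, first payment at period 28.
Periodic rate r = 0.1315/4 per quarter; n is counted in quarters.
The ordinary-annuity PV formula values the stream one period before the first payment (period 27); discount that back 27 periods:
PV₀ = 23,935 × [1 − (1+r)^−80] / r × (1+r)^−27 = A$281,144.11

A$281,144.11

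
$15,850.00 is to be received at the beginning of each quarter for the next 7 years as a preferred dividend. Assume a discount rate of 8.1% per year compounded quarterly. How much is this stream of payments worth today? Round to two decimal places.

$343,026.65

This is an annuity due: 28 payments of $15,850.00 at the beginning of each quarter.
Periodic rate r = 0.081/4 per quarter; n is counted in quarters.
PV = PMT × [(1 − (1+r)^−n)/r] × (1+r) = 15,850 × [1 − (1+r)^−28] / r × (1+r) = $343,026.65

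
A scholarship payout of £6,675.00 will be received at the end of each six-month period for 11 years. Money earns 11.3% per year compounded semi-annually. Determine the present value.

£82,882.28

This is an ordinary annuity: 22 payments of £6,675.00 at the end of each six-month period.
Periodic rate r = 0.113/2 per half-year; n is counted in half-years.
PV = PMT × [(1 − (1+r)^−n)/r] = 6,675 × [1 − (1+r)^−22] / r = £82,882.28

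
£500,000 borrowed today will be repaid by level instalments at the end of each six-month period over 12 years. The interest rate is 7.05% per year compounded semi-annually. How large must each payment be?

Level ordinary annuity; solve PV = PMT × [(1 − (1+r)^−n)/r] for PMT.
Periodic rate r = 0.0705/2 per half-year; n is counted in half-years.
With n = 24: PMT = 500,000 / ([(1 − (1+r)^−n)/r]) = £31,218.22

£31,218.22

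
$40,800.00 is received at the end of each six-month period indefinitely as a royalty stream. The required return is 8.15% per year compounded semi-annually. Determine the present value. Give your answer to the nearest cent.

$1,001,226.99

Periodic rate r = 0.0815/2 per half-year.
Level perpetuity: PV = PMT / r = 40,800 / (0.0815/2) = $1,001,226.99.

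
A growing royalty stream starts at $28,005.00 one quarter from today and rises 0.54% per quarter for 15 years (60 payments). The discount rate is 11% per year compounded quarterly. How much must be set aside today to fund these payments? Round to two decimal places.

$923,425.88

Periodic rate r = 0.11/4 per quarter; n is counted in quarters.
Growing ordinary annuity: PV = PMT₁ × [1 − ((1+g)/(1+r))^n] / (r − g) = 28,005 × [1 − ((1+0.0054)/(1+r))^60] / (r − 0.0054) = $923,425.88.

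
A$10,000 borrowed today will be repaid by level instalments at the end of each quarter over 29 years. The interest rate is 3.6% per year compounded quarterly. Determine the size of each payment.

Level ordinary annuity; solve PV = PMT × [(1 − (1+r)^−n)/r] for PMT.
Periodic rate r = 0.036/4 per quarter; n is counted in quarters.
With n = 116: PMT = 10,000 / ([(1 − (1+r)^−n)/r]) = A$139.25

A$139.25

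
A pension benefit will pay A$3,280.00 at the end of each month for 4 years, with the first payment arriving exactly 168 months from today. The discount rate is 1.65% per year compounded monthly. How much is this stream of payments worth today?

A$121,036.72

Ordinary annuity of 48 payments, first payment at period 168.
Periodic rate r = 0.0165/12 per month; n is counted in months.
The ordinary-annuity PV formula values the stream one period before the first payment (period 167); discount that back 167 periods:
PV₀ = 3,280 × [1 − (1+r)^−48] / r × (1+r)^−167 = A$121,036.72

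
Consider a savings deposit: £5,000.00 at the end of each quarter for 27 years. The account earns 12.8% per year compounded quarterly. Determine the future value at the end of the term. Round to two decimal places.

This is an ordinary annuity: 108 deposits of £5,000.00 at the end of each quarter.
Periodic rate r = 0.128/4 per quarter; n is counted in quarters.
FV = PMT × [((1+r)^n − 1)/r] = 5,000 × [(1+r)^108 − 1] / r = £4,534,338.49

£4,534,338.49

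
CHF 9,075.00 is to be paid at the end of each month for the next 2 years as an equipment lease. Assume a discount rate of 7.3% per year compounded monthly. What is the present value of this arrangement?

This is an ordinary annuity: 24 payments of CHF 9,075.00 at the end of each month.
Periodic rate r = 0.073/12 per month; n is counted in months.
PV = PMT × [(1 − (1+r)^−n)/r] = 9,075 × [1 − (1+r)^−24] / r = CHF 202,076.64

CHF 202,076.64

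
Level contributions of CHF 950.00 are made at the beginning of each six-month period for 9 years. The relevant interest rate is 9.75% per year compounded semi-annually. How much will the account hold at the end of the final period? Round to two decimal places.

CHF 27,703.97

This is an annuity due: 18 deposits of CHF 950.00 at the beginning of each six-month period.
Periodic rate r = 0.0975/2 per half-year; n is counted in half-years.
FV = PMT × [((1+r)^n − 1)/r] × (1+r) = 950 × [(1+r)^18 − 1] / r × (1+r) = CHF 27,703.97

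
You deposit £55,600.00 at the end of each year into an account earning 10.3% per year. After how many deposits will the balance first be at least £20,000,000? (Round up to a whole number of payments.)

38 payments

Periodic rate r = 0.103 per year.
Ordinary annuity FV: 20,000,000 = 55,600 × [((1+r)^n − 1)/r].
(1+r)^n = 1 + 20,000,000 × r / 55,600, so n = ln(1 + 20,000,000·r/55,600) / ln(1+r) = 37.12.
Round up to a whole number of payments: n = 38.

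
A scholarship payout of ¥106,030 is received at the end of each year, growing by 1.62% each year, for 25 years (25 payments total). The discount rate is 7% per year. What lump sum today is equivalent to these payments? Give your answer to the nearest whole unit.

¥1,428,153

Periodic rate r = 0.07 per year.
Growing ordinary annuity: PV = PMT₁ × [1 − ((1+g)/(1+r))^n] / (r − g) = 106,030 × [1 − ((1+0.0162)/(1+r))^25] / (r − 0.0162) = ¥1,428,153.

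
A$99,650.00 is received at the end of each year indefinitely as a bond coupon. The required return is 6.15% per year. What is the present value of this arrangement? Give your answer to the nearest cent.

Periodic rate r = 0.0615 per year.
Level perpetuity: PV = PMT / r = 99,650 / (0.0615) = A$1,620,325.20.

A$1,620,325.20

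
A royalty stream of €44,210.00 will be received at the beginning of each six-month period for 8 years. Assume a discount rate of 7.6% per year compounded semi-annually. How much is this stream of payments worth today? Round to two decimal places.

€542,700.00

This is an annuity due: 16 payments of €44,210.00 at the beginning of each six-month period.
Periodic rate r = 0.076/2 per half-year; n is counted in half-years.
PV = PMT × [(1 − (1+r)^−n)/r] × (1+r) = 44,210 × [1 − (1+r)^−16] / r × (1+r) = €542,700.00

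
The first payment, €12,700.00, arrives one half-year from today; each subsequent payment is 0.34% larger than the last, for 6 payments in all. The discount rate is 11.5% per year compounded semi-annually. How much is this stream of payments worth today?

Periodic rate r = 0.115/2 per half-year; n is counted in half-years.
Growing ordinary annuity: PV = PMT₁ × [1 − ((1+g)/(1+r))^n] / (r − g) = 12,700 × [1 − ((1+0.0034)/(1+r))^6] / (r − 0.0034) = €63,445.96.

€63,445.96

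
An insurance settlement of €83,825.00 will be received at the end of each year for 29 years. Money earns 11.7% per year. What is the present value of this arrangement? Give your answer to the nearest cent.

This is an ordinary annuity: 29 payments of €83,825.00 at the end of each year.
Periodic rate r = 0.117 per year.
PV = PMT × [(1 − (1+r)^−n)/r] = 83,825 × [1 − (1+r)^−29] / r = €687,503.18

€687,503.18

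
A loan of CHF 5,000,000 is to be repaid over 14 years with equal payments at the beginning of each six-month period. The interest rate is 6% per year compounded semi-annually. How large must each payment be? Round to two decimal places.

Level annuity due; solve PV = PMT × [(1 − (1+r)^−n)/r] × (1+r) for PMT.
Periodic rate r = 0.06/2 per half-year; n is counted in half-years.
With n = 28: PMT = 5,000,000 / ([(1 − (1+r)^−n)/r] × (1+r)) = CHF 258,705.02

CHF 258,705.02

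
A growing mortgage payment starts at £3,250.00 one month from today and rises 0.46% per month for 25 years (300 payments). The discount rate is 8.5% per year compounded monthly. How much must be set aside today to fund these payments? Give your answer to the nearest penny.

Periodic rate r = 0.085/12 per month; n is counted in months.
Growing ordinary annuity: PV = PMT₁ × [1 − ((1+g)/(1+r))^n] / (r − g) = 3,250 × [1 − ((1+0.0046)/(1+r))^300] / (r − 0.0046) = £684,734.47.

£684,734.47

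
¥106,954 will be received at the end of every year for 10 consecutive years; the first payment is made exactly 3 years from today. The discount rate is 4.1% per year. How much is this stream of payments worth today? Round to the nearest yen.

¥796,535

Ordinary annuity of 10 payments, first payment at period 3.
Periodic rate r = 0.041 per year.
The ordinary-annuity PV formula values the stream one period before the first payment (period 2); discount that back 2 periods:
PV₀ = 106,954 × [1 − (1+r)^−10] / r × (1+r)^−2 = ¥796,535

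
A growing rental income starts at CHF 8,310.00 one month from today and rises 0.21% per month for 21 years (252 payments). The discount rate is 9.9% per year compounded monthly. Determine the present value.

CHF 1,062,072.02

Periodic rate r = 0.099/12 per month; n is counted in months.
Growing ordinary annuity: PV = PMT₁ × [1 − ((1+g)/(1+r))^n] / (r − g) = 8,310 × [1 − ((1+0.0021)/(1+r))^252] / (r − 0.0021) = CHF 1,062,072.02.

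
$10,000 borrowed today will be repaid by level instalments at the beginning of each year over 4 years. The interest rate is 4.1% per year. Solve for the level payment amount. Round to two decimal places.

$2,652.64

Level annuity due; solve PV = PMT × [(1 − (1+r)^−n)/r] × (1+r) for PMT.
Periodic rate r = 0.041 per year.
With n = 4: PMT = 10,000 / ([(1 − (1+r)^−n)/r] × (1+r)) = $2,652.64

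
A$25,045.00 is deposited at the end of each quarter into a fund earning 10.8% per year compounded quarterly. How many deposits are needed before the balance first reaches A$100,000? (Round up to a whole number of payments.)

Periodic rate r = 0.108/4 per quarter; n is counted in quarters.
Ordinary annuity FV: 100,000 = 25,045 × [((1+r)^n − 1)/r].
(1+r)^n = 1 + 100,000 × r / 25,045, so n = ln(1 + 100,000·r/25,045) / ln(1+r) = 3.84.
Round up to a whole number of payments: n = 4.

4 payments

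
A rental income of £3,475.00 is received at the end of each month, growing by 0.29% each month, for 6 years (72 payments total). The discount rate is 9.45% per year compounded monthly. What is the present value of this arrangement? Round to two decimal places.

Periodic rate r = 0.0945/12 per month; n is counted in months.
Growing ordinary annuity: PV = PMT₁ × [1 − ((1+g)/(1+r))^n] / (r − g) = 3,475 × [1 − ((1+0.0029)/(1+r))^72] / (r − 0.0029) = £209,355.21.

£209,355.21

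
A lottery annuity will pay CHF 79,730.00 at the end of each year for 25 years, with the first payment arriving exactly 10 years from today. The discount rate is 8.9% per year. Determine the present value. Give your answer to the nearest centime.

CHF 366,542.64

Ordinary annuity of 25 payments, first payment at period 10.
Periodic rate r = 0.089 per year.
The ordinary-annuity PV formula values the stream one period before the first payment (period 9); discount that back 9 periods:
PV₀ = 79,730 × [1 − (1+r)^−25] / r × (1+r)^−9 = CHF 366,542.64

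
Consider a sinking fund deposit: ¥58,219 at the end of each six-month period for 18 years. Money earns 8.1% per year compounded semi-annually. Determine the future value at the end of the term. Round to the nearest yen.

¥4,564,891

This is an ordinary annuity: 36 deposits of ¥58,219 at the end of each six-month period.
Periodic rate r = 0.081/2 per half-year; n is counted in half-years.
FV = PMT × [((1+r)^n − 1)/r] = 58,219 × [(1+r)^36 − 1] / r = ¥4,564,891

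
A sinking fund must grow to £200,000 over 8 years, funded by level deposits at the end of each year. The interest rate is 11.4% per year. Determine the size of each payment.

£16,620.27

Level ordinary annuity; solve FV = PMT × [((1+r)^n − 1)/r] for PMT.
Periodic rate r = 0.114 per year.
With n = 8: PMT = 200,000 / ([((1+r)^n − 1)/r]) = £16,620.27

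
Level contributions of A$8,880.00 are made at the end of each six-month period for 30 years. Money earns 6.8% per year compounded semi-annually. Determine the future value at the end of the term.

This is an ordinary annuity: 60 deposits of A$8,880.00 at the end of each six-month period.
Periodic rate r = 0.068/2 per half-year; n is counted in half-years.
FV = PMT × [((1+r)^n − 1)/r] = 8,880 × [(1+r)^60 − 1] / r = A$1,680,453.08

A$1,680,453.08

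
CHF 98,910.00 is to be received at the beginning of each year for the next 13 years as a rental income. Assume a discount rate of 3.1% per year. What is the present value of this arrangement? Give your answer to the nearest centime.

This is an annuity due: 13 payments of CHF 98,910.00 at the beginning of each year.
Periodic rate r = 0.031 per year.
PV = PMT × [(1 − (1+r)^−n)/r] × (1+r) = 98,910 × [1 − (1+r)^−13] / r × (1+r) = CHF 1,077,609.14

CHF 1,077,609.14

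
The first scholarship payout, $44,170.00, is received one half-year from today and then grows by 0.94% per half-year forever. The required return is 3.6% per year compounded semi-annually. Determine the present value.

$5,136,046.51

Periodic rate r = 0.036/2 per half-year.
Growing perpetuity (Gordon): PV = PMT₁ / (r − g) = 44,170 / (r − 0.0094) = $5,136,046.51.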